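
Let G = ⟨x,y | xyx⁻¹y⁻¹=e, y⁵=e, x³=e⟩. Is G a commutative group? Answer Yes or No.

Each pair of generators commutes: x·y = xy = y·x. Since the generators pairwise commute, every element of G commutes with every other, so G is abelian.

Answer: Yes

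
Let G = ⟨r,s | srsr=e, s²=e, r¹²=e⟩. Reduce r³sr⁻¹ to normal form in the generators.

Multiply left to right, reducing at each step:
  (r³) · s = r³s
  (r³s) · r⁻¹ = r⁴s

Answer: r⁴s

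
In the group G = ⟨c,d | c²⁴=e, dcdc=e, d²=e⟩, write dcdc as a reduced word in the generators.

Multiply left to right, reducing at each step:
  d · c = c²³d
  (c²³d) · d = c²³
  (c²³) · c = e

Answer: e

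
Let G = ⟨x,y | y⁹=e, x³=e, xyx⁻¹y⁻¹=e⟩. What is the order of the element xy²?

Compute successive powers until reaching e:
  (xy²)¹ = xy², (xy²)² = x²y⁴, (xy²)³ = y⁶, (xy²)⁴ = xy⁸, (xy²)⁵ = x²y, (xy²)⁶ = y³, (xy²)⁷ = xy⁵, (xy²)⁸ = x²y⁷, (xy²)⁹ = e.
The smallest positive k with (xy²)ᵏ = e is 9.

Answer: 9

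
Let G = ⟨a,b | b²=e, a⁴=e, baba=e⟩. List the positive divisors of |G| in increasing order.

|G| = 8 = 2³. By Lagrange's theorem the order of any subgroup divides 8; the divisors of 8 are 1, 2, 4, 8.

Answer: 1, 2, 4, 8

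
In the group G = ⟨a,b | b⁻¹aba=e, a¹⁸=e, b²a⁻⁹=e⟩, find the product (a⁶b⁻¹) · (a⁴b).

Compute (a⁶b⁻¹) · (a⁴b) by multiplying left to right and reducing via the relations at each step:
  (a⁶b⁻¹) · a⁴ = a²b⁻¹
  (a²b⁻¹) · b = a²

Answer: a²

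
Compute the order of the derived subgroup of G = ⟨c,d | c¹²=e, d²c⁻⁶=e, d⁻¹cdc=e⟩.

G' = [G, G] is generated by all commutators. The generator-pair commutators are: [c, d] = c².
The subgroup they normally generate is {e, c², c⁴, c⁶, c⁸, c¹⁰}, of order 6.
Check: |G/G'| = 24/6 = 4 is the order of the abelianisation.

Answer: 6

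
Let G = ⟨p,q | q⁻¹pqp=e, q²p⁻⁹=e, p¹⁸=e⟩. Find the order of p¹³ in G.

Compute successive powers until reaching e:
  (p¹³)¹ = p¹³, (p¹³)² = p⁸, (p¹³)³ = p³, (p¹³)⁴ = p¹⁶, (p¹³)⁵ = p¹¹, (p¹³)⁶ = p⁶, (p¹³)⁷ = p, (p¹³)⁸ = p¹⁴, (p¹³)⁹ = p⁹, (p¹³)¹⁰ = p⁴, (p¹³)¹¹ = p¹⁷, (p¹³)¹² = p¹², (p¹³)¹³ = p⁷, (p¹³)¹⁴ = p², (p¹³)¹⁵ = p¹⁵, (p¹³)¹⁶ = p¹⁰, (p¹³)¹⁷ = p⁵, (p¹³)¹⁸ = e.
The smallest positive k with (p¹³)ᵏ = e is 18.

Answer: 18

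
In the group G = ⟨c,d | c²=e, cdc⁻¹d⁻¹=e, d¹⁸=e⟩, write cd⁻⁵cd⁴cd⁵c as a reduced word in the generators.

Multiply left to right, reducing at each step:
  c · d⁻⁵ = cd¹³
  (cd¹³) · c = d¹³
  (d¹³) · d⁴ = d¹⁷
  (d¹⁷) · c = cd¹⁷
  (cd¹⁷) · d⁵ = cd⁴
  (cd⁴) · c = d⁴

Answer: d⁴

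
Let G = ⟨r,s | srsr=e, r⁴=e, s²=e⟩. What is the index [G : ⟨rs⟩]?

First find ord(rs) by computing successive powers:
  (rs)¹ = rs, (rs)² = e.
So |⟨rs⟩| = ord(rs) = 2. With |G| = 8, by Lagrange [G : ⟨rs⟩] = 8/2 = 4.

Answer: 4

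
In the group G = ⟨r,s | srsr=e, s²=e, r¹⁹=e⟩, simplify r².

Compute successive powers of r, reducing at each step:
  r²: r · r = r²

Answer: r²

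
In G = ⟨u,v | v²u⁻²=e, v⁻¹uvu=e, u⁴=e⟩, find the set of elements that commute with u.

⟨u⟩ ⊆ C_G(u) since powers of u commute with u; so |C_G(u)| ≥ |⟨u⟩| = 4.
By orbit–stabilizer, |C_G(u)| = |G| / |conj. class of u| = 8 / 2 = 4.
The 4 elements commuting with u are {e, u, u², u³}.

Answer: {e, u, u², u³}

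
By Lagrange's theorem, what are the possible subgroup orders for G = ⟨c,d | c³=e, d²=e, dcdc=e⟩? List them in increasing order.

|G| = 6 = 2 · 3. By Lagrange's theorem the order of any subgroup divides 6; the divisors of 6 are 1, 2, 3, 6.

Answer: 1, 2, 3, 6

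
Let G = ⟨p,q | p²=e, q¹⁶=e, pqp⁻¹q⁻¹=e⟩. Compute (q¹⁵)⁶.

Compute successive powers of (q¹⁵), reducing at each step:
  (q¹⁵)²: (q¹⁵) · q¹⁵ = q¹⁴
  (q¹⁵)³: (q¹⁴) · q¹⁵ = q¹³
  (q¹⁵)⁴: (q¹³) · q¹⁵ = q¹²
  (q¹⁵)⁵: (q¹²) · q¹⁵ = q¹¹
  (q¹⁵)⁶: (q¹¹) · q¹⁵ = q¹⁰

Answer: q¹⁰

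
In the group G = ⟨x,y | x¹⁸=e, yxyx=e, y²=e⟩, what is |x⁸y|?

Compute successive powers until reaching e:
  (x⁸y)¹ = x⁸y, (x⁸y)² = e.
The smallest positive k with (x⁸y)ᵏ = e is 2.

Answer: 2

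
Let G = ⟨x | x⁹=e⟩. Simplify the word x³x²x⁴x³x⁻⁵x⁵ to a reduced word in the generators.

Multiply left to right, reducing at each step:
  (x³) · x² = x⁵
  (x⁵) · x⁴ = e
  e · x³ = x³
  (x³) · x⁻⁵ = x⁷
  (x⁷) · x⁵ = x³

Answer: x³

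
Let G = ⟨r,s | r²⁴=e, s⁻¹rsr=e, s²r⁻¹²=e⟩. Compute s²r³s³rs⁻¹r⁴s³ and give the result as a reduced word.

Multiply left to right, reducing at each step:
  (r¹²) · r³ = r¹⁵
  (r¹⁵) · s³ = r³s
  (r³s) · r = r²s
  (r²s) · s⁻¹ = r²
  (r²) · r⁴ = r⁶
  (r⁶) · s³ = r⁶s⁻¹

Answer: r⁶s⁻¹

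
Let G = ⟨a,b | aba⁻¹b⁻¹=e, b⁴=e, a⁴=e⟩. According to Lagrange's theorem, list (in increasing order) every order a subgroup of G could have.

|G| = 16 = 2⁴. By Lagrange's theorem the order of any subgroup divides 16; the divisors of 16 are 1, 2, 4, 8, 16.

Answer: 1, 2, 4, 8, 16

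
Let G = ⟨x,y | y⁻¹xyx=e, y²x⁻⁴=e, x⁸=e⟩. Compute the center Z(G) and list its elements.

An element z ∈ Z(G) iff z commutes with every generator.
For example x⁴ is central: (x⁴)·x = x⁵ = x·(x⁴); (x⁴)·y = y⁻¹ = y·(x⁴).
Whereas x ∉ Z(G) since x·y = xy ≠ x³y⁻¹ = y·x.
Checking each of the 16 elements this way gives Z(G) = {e, x⁴}, of order 2.

Answer: {e, x⁴}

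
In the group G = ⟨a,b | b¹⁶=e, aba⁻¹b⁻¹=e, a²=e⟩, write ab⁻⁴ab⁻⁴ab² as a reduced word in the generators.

Multiply left to right, reducing at each step:
  a · b⁻⁴ = ab¹²
  (ab¹²) · a = b¹²
  (b¹²) · b⁻⁴ = b⁸
  (b⁸) · a = ab⁸
  (ab⁸) · b² = ab¹⁰

Answer: ab¹⁰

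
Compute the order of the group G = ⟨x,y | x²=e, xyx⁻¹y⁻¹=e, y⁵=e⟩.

Enumerate words in the generators, reducing via the relations: the distinct elements are
  {e, x, y, xy, y², y³, y⁴, xy², xy³, xy⁴}.
No further products give new elements, so |G| = 10.

Answer: 10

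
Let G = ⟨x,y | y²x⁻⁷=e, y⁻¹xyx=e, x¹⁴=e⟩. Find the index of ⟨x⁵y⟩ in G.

First find ord(x⁵y) by computing successive powers:
  (x⁵y)¹ = x⁵y, (x⁵y)² = x⁷, (x⁵y)³ = x⁵y⁻¹, (x⁵y)⁴ = e.
So |⟨x⁵y⟩| = ord(x⁵y) = 4. With |G| = 28, by Lagrange [G : ⟨x⁵y⟩] = 28/4 = 7.

Answer: 7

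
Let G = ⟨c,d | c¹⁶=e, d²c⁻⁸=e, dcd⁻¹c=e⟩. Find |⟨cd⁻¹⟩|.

|⟨cd⁻¹⟩| equals the order of cd⁻¹. Compute successive powers until reaching e:
  (cd⁻¹)¹ = cd⁻¹, (cd⁻¹)² = c⁸, (cd⁻¹)³ = cd, (cd⁻¹)⁴ = e.
The smallest positive k with (cd⁻¹)ᵏ = e is 4, so |⟨cd⁻¹⟩| = 4.

Answer: 4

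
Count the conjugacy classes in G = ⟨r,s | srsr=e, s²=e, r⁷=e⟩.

The conjugacy classes (representative and size) are:
  [e] (size 1), [r⁶] (size 2), [r⁵] (size 2), [r⁴] (size 2), [rs] (size 7).
Class equation: 1 + 2 + 2 + 2 + 7 = 14 = |G|. So G has 5 conjugacy classes.

Answer: 5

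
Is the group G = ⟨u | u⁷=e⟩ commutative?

G has a single generator, so G is cyclic and hence abelian.

Answer: Yes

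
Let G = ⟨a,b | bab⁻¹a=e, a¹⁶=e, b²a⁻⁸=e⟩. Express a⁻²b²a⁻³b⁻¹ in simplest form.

Multiply left to right, reducing at each step:
  (a¹⁴) · b² = a⁶
  (a⁶) · a⁻³ = a³
  (a³) · b⁻¹ = a³b⁻¹

Answer: a³b⁻¹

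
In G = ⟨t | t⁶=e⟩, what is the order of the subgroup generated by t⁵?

|⟨t⁵⟩| equals the order of t⁵. Compute successive powers until reaching e:
  (t⁵)¹ = t⁵, (t⁵)² = t⁴, (t⁵)³ = t³, (t⁵)⁴ = t², (t⁵)⁵ = t, (t⁵)⁶ = e.
The smallest positive k with (t⁵)ᵏ = e is 6, so |⟨t⁵⟩| = 6.

Answer: 6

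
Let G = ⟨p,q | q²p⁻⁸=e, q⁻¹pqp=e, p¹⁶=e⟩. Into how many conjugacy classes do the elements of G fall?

The conjugacy classes (representative and size) are:
  [e] (size 1), [p] (size 2), [p¹⁴] (size 2), [p³] (size 2), [p¹²] (size 2), [p⁵] (size 2), [p¹⁰] (size 2), [p⁷] (size 2), [p⁸] (size 1), [p⁶q] (size 8), [p³q⁻¹] (size 8).
Class equation: 1 + 2 + 2 + 2 + 2 + 2 + 2 + 2 + 1 + 8 + 8 = 32 = |G|. So G has 11 conjugacy classes.

Answer: 11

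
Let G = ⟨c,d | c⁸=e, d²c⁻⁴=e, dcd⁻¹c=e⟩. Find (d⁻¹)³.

Compute successive powers of (d⁻¹), reducing at each step:
  (d⁻¹)²: (d⁻¹) · d⁻¹ = c⁴
  (d⁻¹)³: (c⁴) · d⁻¹ = d

Answer: d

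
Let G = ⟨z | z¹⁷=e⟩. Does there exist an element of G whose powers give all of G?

|G| = 17. The element z has order 17 (its powers give 17 distinct elements), so ⟨z⟩ = G and G is cyclic.

Answer: Yes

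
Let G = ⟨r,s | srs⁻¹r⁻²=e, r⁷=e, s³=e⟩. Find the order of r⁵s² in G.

Compute successive powers until reaching e:
  (r⁵s²)¹ = r⁵s², (r⁵s²)² = r⁴s, (r⁵s²)³ = e.
The smallest positive k with (r⁵s²)ᵏ = e is 3.

Answer: 3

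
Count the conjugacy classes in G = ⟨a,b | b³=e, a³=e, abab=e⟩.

The conjugacy classes (representative and size) are:
  [e] (size 1), [ba²] (size 4), [b²a] (size 4), [a²b²] (size 3).
Class equation: 1 + 4 + 4 + 3 = 12 = |G|. So G has 4 conjugacy classes.

Answer: 4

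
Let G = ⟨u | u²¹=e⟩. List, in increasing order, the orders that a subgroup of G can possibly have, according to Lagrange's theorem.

|G| = 21 = 3 · 7. By Lagrange's theorem the order of any subgroup divides 21; the divisors of 21 are 1, 3, 7, 21.

Answer: 1, 3, 7, 21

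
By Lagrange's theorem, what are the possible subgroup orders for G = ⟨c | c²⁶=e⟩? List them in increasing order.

|G| = 26 = 2 · 13. By Lagrange's theorem the order of any subgroup divides 26; the divisors of 26 are 1, 2, 13, 26.

Answer: 1, 2, 13, 26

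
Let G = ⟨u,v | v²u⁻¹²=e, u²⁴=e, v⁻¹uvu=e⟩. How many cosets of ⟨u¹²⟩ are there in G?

First find ord(u¹²) by computing successive powers:
  (u¹²)¹ = u¹², (u¹²)² = e.
So |⟨u¹²⟩| = ord(u¹²) = 2. With |G| = 48, by Lagrange [G : ⟨u¹²⟩] = 48/2 = 24.

Answer: 24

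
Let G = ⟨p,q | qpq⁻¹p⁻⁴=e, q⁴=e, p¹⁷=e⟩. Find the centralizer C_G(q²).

⟨q²⟩ ⊆ C_G(q²) since powers of q² commute with q²; so |C_G(q²)| ≥ |⟨q²⟩| = 2.
By orbit–stabilizer, |C_G(q²)| = |G| / |conj. class of q²| = 68 / 17 = 4.
The 4 elements commuting with q² are {e, q, q², q³}.

Answer: {e, q, q², q³}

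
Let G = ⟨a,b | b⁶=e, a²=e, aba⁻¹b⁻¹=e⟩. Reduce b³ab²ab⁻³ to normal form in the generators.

Multiply left to right, reducing at each step:
  (b³) · a = ab³
  (ab³) · b² = ab⁵
  (ab⁵) · a = b⁵
  (b⁵) · b⁻³ = b²

Answer: b²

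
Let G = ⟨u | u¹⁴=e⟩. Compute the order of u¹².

Compute successive powers until reaching e:
  (u¹²)¹ = u¹², (u¹²)² = u¹⁰, (u¹²)³ = u⁸, (u¹²)⁴ = u⁶, (u¹²)⁵ = u⁴, (u¹²)⁶ = u², (u¹²)⁷ = e.
The smallest positive k with (u¹²)ᵏ = e is 7.

Answer: 7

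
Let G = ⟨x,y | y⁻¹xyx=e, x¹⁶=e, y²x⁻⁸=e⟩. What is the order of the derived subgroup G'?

G' = [G, G] is generated by all commutators. The generator-pair commutators are: [x, y] = x².
The subgroup they normally generate is {e, x², x⁴, x⁶, x⁸, x¹⁰, x¹², x¹⁴}, of order 8.
Check: |G/G'| = 32/8 = 4 is the order of the abelianisation.

Answer: 8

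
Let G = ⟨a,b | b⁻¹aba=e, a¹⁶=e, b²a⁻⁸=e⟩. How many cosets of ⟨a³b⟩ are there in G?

First find ord(a³b) by computing successive powers:
  (a³b)¹ = a³b, (a³b)² = a⁸, (a³b)³ = a³b⁻¹, (a³b)⁴ = e.
So |⟨a³b⟩| = ord(a³b) = 4. With |G| = 32, by Lagrange [G : ⟨a³b⟩] = 32/4 = 8.

Answer: 8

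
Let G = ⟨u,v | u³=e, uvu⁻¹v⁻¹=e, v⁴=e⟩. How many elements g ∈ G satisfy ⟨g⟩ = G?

G is cyclic of order 12. An element generates G iff its order is 12, and a cyclic group of order 12 has exactly φ(12) = 4 such elements.

Answer: 4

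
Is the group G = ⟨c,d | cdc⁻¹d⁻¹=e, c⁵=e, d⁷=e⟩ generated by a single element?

|G| = 35. The element cd has order 35 (its powers give 35 distinct elements), so ⟨cd⟩ = G and G is cyclic.

Answer: Yes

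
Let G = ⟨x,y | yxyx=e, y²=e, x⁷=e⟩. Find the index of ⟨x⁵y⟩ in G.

First find ord(x⁵y) by computing successive powers:
  (x⁵y)¹ = x⁵y, (x⁵y)² = e.
So |⟨x⁵y⟩| = ord(x⁵y) = 2. With |G| = 14, by Lagrange [G : ⟨x⁵y⟩] = 14/2 = 7.

Answer: 7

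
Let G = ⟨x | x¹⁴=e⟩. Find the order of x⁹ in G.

Compute successive powers until reaching e:
  (x⁹)¹ = x⁹, (x⁹)² = x⁴, (x⁹)³ = x¹³, (x⁹)⁴ = x⁸, (x⁹)⁵ = x³, (x⁹)⁶ = x¹², (x⁹)⁷ = x⁷, (x⁹)⁸ = x², (x⁹)⁹ = x¹¹, (x⁹)¹⁰ = x⁶, (x⁹)¹¹ = x, (x⁹)¹² = x¹⁰, (x⁹)¹³ = x⁵, (x⁹)¹⁴ = e.
The smallest positive k with (x⁹)ᵏ = e is 14.

Answer: 14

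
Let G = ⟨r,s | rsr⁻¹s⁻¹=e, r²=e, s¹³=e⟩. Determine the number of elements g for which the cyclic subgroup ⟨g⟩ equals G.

G is cyclic of order 26. An element generates G iff its order is 26, and a cyclic group of order 26 has exactly φ(26) = 12 such elements.

Answer: 12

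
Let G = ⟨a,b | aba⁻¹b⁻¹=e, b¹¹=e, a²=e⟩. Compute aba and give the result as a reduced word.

Multiply left to right, reducing at each step:
  a · b = ab
  (ab) · a = b

Answer: b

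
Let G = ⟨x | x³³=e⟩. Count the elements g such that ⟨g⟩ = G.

G is cyclic of order 33. An element generates G iff its order is 33, and a cyclic group of order 33 has exactly φ(33) = 20 such elements.

Answer: 20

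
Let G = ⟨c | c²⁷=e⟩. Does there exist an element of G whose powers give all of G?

|G| = 27. The element c has order 27 (its powers give 27 distinct elements), so ⟨c⟩ = G and G is cyclic.

Answer: Yes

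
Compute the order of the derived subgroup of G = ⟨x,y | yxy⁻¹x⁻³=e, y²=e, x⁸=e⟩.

G' = [G, G] is generated by all commutators. The generator-pair commutators are: [x, y] = x⁶.
The subgroup they normally generate is {e, x², x⁴, x⁶}, of order 4.
Check: |G/G'| = 16/4 = 4 is the order of the abelianisation.

Answer: 4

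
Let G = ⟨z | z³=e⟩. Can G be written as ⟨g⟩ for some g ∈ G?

|G| = 3. The element z has order 3 (its powers give 3 distinct elements), so ⟨z⟩ = G and G is cyclic.

Answer: Yes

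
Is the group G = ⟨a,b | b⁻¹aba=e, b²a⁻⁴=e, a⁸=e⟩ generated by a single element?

Every cyclic group is abelian. But a·b = ab while b·a = a³b⁻¹, so a·b ≠ b·a and G is not abelian. Hence G is not cyclic.

Answer: No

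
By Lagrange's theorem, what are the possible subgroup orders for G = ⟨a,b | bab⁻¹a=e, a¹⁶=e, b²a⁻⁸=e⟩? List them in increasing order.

|G| = 32 = 2⁵. By Lagrange's theorem the order of any subgroup divides 32; the divisors of 32 are 1, 2, 4, 8, 16, 32.

Answer: 1, 2, 4, 8, 16, 32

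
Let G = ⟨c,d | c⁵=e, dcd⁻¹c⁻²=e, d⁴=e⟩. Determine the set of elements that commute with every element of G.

An element z ∈ Z(G) iff z commutes with every generator.
For example e is central: e·c = c = c·e; e·d = d = d·e.
Whereas c ∉ Z(G) since c·d = cd ≠ c²d = d·c.
Checking each of the 20 elements this way gives Z(G) = {e}, of order 1.

Answer: {e}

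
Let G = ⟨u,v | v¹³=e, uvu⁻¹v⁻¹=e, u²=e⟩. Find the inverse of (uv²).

The order of (uv²) is 26 (smallest k with (uv²)ᵏ = e), so (uv²)⁻¹ = (uv²)²⁵ = uv¹¹.
Check: (uv²) · (uv¹¹) → (uv²) · u = v²;   (v²) · v¹¹ = e, giving e as required.

Answer: uv¹¹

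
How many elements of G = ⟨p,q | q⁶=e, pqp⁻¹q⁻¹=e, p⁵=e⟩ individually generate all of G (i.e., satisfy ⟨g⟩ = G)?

G is cyclic of order 30. An element generates G iff its order is 30, and a cyclic group of order 30 has exactly φ(30) = 8 such elements.

Answer: 8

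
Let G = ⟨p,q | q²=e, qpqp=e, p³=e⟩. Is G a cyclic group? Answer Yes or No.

Every cyclic group is abelian. But p·q = pq while q·p = p²q, so p·q ≠ q·p and G is not abelian. Hence G is not cyclic.

Answer: No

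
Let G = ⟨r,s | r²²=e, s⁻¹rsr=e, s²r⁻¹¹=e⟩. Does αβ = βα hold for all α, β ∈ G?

r·s = rs but s·r = r¹⁰s⁻¹, so r·s ≠ s·r and G is not abelian.

Answer: No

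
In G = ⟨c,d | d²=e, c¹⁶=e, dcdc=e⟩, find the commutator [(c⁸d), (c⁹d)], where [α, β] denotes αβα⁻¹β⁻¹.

[(c⁸d), (c⁹d)] = (c⁸d)·(c⁹d)·(c⁸d)⁻¹·(c⁹d)⁻¹.
  (c⁸d) · (c⁹d) = c¹⁵
  (c¹⁵) · (c⁸d) = c⁷d
  (c⁷d) · (c⁹d) = c¹⁴

Answer: c¹⁴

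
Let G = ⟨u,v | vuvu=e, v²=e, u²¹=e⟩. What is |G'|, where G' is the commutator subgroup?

G' = [G, G] is generated by all commutators. The generator-pair commutators are: [u, v] = u².
The subgroup they normally generate is {e, u, u², u³, u⁴, u⁵, u⁶, u⁷, u⁸, u⁹, u¹⁰, u¹¹, u¹², u¹³, u¹⁴, u¹⁵, u¹⁶, u¹⁷, u¹⁸, u¹⁹, u²⁰}, of order 21.
Check: |G/G'| = 42/21 = 2 is the order of the abelianisation.

Answer: 21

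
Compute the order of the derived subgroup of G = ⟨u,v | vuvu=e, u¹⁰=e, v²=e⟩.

G' = [G, G] is generated by all commutators. The generator-pair commutators are: [u, v] = u².
The subgroup they normally generate is {e, u², u⁴, u⁶, u⁸}, of order 5.
Check: |G/G'| = 20/5 = 4 is the order of the abelianisation.

Answer: 5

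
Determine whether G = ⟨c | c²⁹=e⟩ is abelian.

G has a single generator, so G is cyclic and hence abelian.

Answer: Yes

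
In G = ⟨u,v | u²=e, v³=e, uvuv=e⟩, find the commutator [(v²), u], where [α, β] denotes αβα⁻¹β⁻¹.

[(v²), u] = (v²)·u·(v²)⁻¹·u⁻¹.
  (v²) · u = uv
  (uv) · v = uv²
  (uv²) · u = v

Answer: v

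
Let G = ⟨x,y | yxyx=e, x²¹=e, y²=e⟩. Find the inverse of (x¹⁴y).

The order of (x¹⁴y) is 2 (smallest k with (x¹⁴y)ᵏ = e), so (x¹⁴y)⁻¹ = (x¹⁴y)¹ = x¹⁴y.
Check: (x¹⁴y) · (x¹⁴y) → (x¹⁴y) · x¹⁴ = y;   y · y = e, giving e as required.

Answer: x¹⁴y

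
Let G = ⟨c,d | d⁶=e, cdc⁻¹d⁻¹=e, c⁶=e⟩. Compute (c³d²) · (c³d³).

Compute (c³d²) · (c³d³) by multiplying left to right and reducing via the relations at each step:
  (c³d²) · c³ = d²
  (d²) · d³ = d⁵

Answer: d⁵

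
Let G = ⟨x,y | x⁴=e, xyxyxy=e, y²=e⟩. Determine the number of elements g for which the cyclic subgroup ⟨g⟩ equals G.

⟨g⟩ = G would require ord(g) = |G| = 24, but the maximum element order in G is 4 < 24. So G is not cyclic and no single element generates it: the count is 0.

Answer: 0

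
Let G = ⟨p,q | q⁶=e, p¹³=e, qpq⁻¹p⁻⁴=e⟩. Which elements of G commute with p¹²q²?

⟨p¹²q²⟩ ⊆ C_G(p¹²q²) since powers of p¹²q² commute with p¹²q²; so |C_G(p¹²q²)| ≥ |⟨p¹²q²⟩| = 3.
By orbit–stabilizer, |C_G(p¹²q²)| = |G| / |conj. class of p¹²q²| = 78 / 13 = 6.
The 6 elements commuting with p¹²q² are {e, pq³, p⁵q, p²q⁵, p⁹q⁴, p¹²q²}.

Answer: {e, pq³, p⁵q, p²q⁵, p⁹q⁴, p¹²q²}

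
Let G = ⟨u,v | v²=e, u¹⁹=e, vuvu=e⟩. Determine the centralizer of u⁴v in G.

⟨u⁴v⟩ ⊆ C_G(u⁴v) since powers of u⁴v commute with u⁴v; so |C_G(u⁴v)| ≥ |⟨u⁴v⟩| = 2.
By orbit–stabilizer, |C_G(u⁴v)| = |G| / |conj. class of u⁴v| = 38 / 19 = 2.
The 2 elements commuting with u⁴v are {e, u⁴v}.

Answer: {e, u⁴v}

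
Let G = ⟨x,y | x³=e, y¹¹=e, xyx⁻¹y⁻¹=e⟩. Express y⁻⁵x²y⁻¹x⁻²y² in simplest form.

Multiply left to right, reducing at each step:
  (y⁶) · x² = x²y⁶
  (x²y⁶) · y⁻¹ = x²y⁵
  (x²y⁵) · x⁻² = y⁵
  (y⁵) · y² = y⁷

Answer: y⁷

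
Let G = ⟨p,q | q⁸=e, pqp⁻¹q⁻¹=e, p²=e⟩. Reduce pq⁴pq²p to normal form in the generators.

Multiply left to right, reducing at each step:
  p · q⁴ = pq⁴
  (pq⁴) · p = q⁴
  (q⁴) · q² = q⁶
  (q⁶) · p = pq⁶

Answer: pq⁶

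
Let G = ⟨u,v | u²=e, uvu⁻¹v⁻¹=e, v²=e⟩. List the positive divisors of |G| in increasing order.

|G| = 4 = 2². By Lagrange's theorem the order of any subgroup divides 4; the divisors of 4 are 1, 2, 4.

Answer: 1, 2, 4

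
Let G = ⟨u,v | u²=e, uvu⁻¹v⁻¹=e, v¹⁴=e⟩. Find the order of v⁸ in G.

Compute successive powers until reaching e:
  (v⁸)¹ = v⁸, (v⁸)² = v², (v⁸)³ = v¹⁰, (v⁸)⁴ = v⁴, (v⁸)⁵ = v¹², (v⁸)⁶ = v⁶, (v⁸)⁷ = e.
The smallest positive k with (v⁸)ᵏ = e is 7.

Answer: 7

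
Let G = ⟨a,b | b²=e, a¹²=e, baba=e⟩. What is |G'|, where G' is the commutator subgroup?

G' = [G, G] is generated by all commutators. The generator-pair commutators are: [a, b] = a².
The subgroup they normally generate is {e, a², a⁴, a⁶, a⁸, a¹⁰}, of order 6.
Check: |G/G'| = 24/6 = 4 is the order of the abelianisation.

Answer: 6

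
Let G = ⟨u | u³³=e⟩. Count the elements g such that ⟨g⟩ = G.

G is cyclic of order 33. An element generates G iff its order is 33, and a cyclic group of order 33 has exactly φ(33) = 20 such elements.

Answer: 20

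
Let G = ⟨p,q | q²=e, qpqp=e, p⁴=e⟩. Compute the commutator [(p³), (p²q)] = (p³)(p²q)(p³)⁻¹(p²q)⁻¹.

[(p³), (p²q)] = (p³)·(p²q)·(p³)⁻¹·(p²q)⁻¹.
  (p³) · (p²q) = pq
  (pq) · p = q
  q · (p²q) = p²

Answer: p²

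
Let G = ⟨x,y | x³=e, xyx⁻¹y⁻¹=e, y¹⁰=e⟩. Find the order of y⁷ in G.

Compute successive powers until reaching e:
  (y⁷)¹ = y⁷, (y⁷)² = y⁴, (y⁷)³ = y, (y⁷)⁴ = y⁸, (y⁷)⁵ = y⁵, (y⁷)⁶ = y², (y⁷)⁷ = y⁹, (y⁷)⁸ = y⁶, (y⁷)⁹ = y³, (y⁷)¹⁰ = e.
The smallest positive k with (y⁷)ᵏ = e is 10.

Answer: 10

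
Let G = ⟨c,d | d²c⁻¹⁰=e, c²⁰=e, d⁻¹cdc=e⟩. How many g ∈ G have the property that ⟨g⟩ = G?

⟨g⟩ = G would require ord(g) = |G| = 40, but the maximum element order in G is 20 < 40. So G is not cyclic and no single element generates it: the count is 0.

Answer: 0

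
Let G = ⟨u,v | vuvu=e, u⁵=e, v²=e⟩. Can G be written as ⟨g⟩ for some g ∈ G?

Every cyclic group is abelian. But u·v = uv while v·u = u⁴v, so u·v ≠ v·u and G is not abelian. Hence G is not cyclic.

Answer: No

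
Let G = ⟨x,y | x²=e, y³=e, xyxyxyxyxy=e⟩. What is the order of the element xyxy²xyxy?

Compute successive powers until reaching e:
  (xyxy²xyxy)¹ = xyxy²xyxy, (xyxy²xyxy)² = e.
The smallest positive k with (xyxy²xyxy)ᵏ = e is 2.

Answer: 2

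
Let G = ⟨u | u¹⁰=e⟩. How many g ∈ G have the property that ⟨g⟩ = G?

G is cyclic of order 10. An element generates G iff its order is 10, and a cyclic group of order 10 has exactly φ(10) = 4 such elements.

Answer: 4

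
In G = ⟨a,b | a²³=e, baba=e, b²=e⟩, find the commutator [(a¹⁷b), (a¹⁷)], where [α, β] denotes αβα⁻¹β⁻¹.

[(a¹⁷b), (a¹⁷)] = (a¹⁷b)·(a¹⁷)·(a¹⁷b)⁻¹·(a¹⁷)⁻¹.
  (a¹⁷b) · (a¹⁷) = b
  b · (a¹⁷b) = a⁶
  (a⁶) · (a⁶) = a¹²

Answer: a¹²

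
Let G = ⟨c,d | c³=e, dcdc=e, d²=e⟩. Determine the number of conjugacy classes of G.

The conjugacy classes (representative and size) are:
  [e] (size 1), [c] (size 2), [cd] (size 3).
Class equation: 1 + 2 + 3 = 6 = |G|. So G has 3 conjugacy classes.

Answer: 3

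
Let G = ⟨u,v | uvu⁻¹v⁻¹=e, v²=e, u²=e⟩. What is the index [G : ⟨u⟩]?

First find ord(u) by computing successive powers:
  u¹ = u, u² = e.
So |⟨u⟩| = ord(u) = 2. With |G| = 4, by Lagrange [G : ⟨u⟩] = 4/2 = 2.

Answer: 2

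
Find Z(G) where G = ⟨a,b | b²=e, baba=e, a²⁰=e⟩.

An element z ∈ Z(G) iff z commutes with every generator.
For example a¹⁰ is central: (a¹⁰)·a = a¹¹ = a·(a¹⁰); (a¹⁰)·b = a¹⁰b = b·(a¹⁰).
Whereas a ∉ Z(G) since a·b = ab ≠ a¹⁹b = b·a.
Checking each of the 40 elements this way gives Z(G) = {e, a¹⁰}, of order 2.

Answer: {e, a¹⁰}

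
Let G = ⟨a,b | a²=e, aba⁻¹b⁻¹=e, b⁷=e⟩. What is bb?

Compute b · b by multiplying left to right and reducing via the relations at each step:
  b · b = b²

Answer: b²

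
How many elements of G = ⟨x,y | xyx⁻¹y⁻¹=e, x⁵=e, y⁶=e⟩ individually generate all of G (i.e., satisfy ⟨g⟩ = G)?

G is cyclic of order 30. An element generates G iff its order is 30, and a cyclic group of order 30 has exactly φ(30) = 8 such elements.

Answer: 8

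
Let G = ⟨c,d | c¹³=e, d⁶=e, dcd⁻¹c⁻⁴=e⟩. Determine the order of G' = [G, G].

G' = [G, G] is generated by all commutators. The generator-pair commutators are: [c, d] = c¹⁰.
The subgroup they normally generate is {e, c, c², c³, c⁴, c⁵, c⁶, c⁷, c⁸, c⁹, c¹⁰, c¹¹, c¹²}, of order 13.
Check: |G/G'| = 78/13 = 6 is the order of the abelianisation.

Answer: 13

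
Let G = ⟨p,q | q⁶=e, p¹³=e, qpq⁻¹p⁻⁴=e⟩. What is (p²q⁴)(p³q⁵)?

Compute (p²q⁴) · (p³q⁵) by multiplying left to right and reducing via the relations at each step:
  (p²q⁴) · p³ = p³q⁴
  (p³q⁴) · q⁵ = p³q³

Answer: p³q³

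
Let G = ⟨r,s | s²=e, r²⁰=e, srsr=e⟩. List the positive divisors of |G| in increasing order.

|G| = 40 = 2³ · 5. By Lagrange's theorem the order of any subgroup divides 40; the divisors of 40 are 1, 2, 4, 5, 8, 10, 20, 40.

Answer: 1, 2, 4, 5, 8, 10, 20, 40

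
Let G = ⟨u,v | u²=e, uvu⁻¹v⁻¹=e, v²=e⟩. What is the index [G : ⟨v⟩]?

First find ord(v) by computing successive powers:
  v¹ = v, v² = e.
So |⟨v⟩| = ord(v) = 2. With |G| = 4, by Lagrange [G : ⟨v⟩] = 4/2 = 2.

Answer: 2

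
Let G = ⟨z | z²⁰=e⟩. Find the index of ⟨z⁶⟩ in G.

First find ord(z⁶) by computing successive powers:
  (z⁶)¹ = z⁶, (z⁶)² = z¹², (z⁶)³ = z¹⁸, (z⁶)⁴ = z⁴, (z⁶)⁵ = z¹⁰, (z⁶)⁶ = z¹⁶, (z⁶)⁷ = z², (z⁶)⁸ = z⁸, (z⁶)⁹ = z¹⁴, (z⁶)¹⁰ = e.
So |⟨z⁶⟩| = ord(z⁶) = 10. With |G| = 20, by Lagrange [G : ⟨z⁶⟩] = 20/10 = 2.

Answer: 2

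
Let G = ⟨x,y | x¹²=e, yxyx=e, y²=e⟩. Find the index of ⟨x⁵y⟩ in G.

First find ord(x⁵y) by computing successive powers:
  (x⁵y)¹ = x⁵y, (x⁵y)² = e.
So |⟨x⁵y⟩| = ord(x⁵y) = 2. With |G| = 24, by Lagrange [G : ⟨x⁵y⟩] = 24/2 = 12.

Answer: 12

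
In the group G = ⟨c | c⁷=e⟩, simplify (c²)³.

Compute successive powers of (c²), reducing at each step:
  (c²)²: (c²) · c² = c⁴
  (c²)³: (c⁴) · c² = c⁶

Answer: c⁶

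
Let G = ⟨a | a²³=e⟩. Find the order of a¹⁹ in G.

Compute successive powers until reaching e:
  (a¹⁹)¹ = a¹⁹, (a¹⁹)² = a¹⁵, (a¹⁹)³ = a¹¹, (a¹⁹)⁴ = a⁷, (a¹⁹)⁵ = a³, (a¹⁹)⁶ = a²², (a¹⁹)⁷ = a¹⁸, (a¹⁹)⁸ = a¹⁴, (a¹⁹)⁹ = a¹⁰, (a¹⁹)¹⁰ = a⁶, (a¹⁹)¹¹ = a², (a¹⁹)¹² = a²¹, (a¹⁹)¹³ = a¹⁷, (a¹⁹)¹⁴ = a¹³, (a¹⁹)¹⁵ = a⁹, (a¹⁹)¹⁶ = a⁵, (a¹⁹)¹⁷ = a, (a¹⁹)¹⁸ = a²⁰, (a¹⁹)¹⁹ = a¹⁶, (a¹⁹)²⁰ = a¹², (a¹⁹)²¹ = a⁸, (a¹⁹)²² = a⁴, (a¹⁹)²³ = e.
The smallest positive k with (a¹⁹)ᵏ = e is 23.

Answer: 23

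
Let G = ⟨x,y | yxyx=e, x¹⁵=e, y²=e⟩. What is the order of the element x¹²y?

Compute successive powers until reaching e:
  (x¹²y)¹ = x¹²y, (x¹²y)² = e.
The smallest positive k with (x¹²y)ᵏ = e is 2.

Answer: 2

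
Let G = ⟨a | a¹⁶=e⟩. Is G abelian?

G has a single generator, so G is cyclic and hence abelian.

Answer: Yes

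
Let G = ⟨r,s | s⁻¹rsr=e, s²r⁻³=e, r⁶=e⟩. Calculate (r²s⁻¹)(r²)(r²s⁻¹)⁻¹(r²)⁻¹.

[(r²s⁻¹), (r²)] = (r²s⁻¹)·(r²)·(r²s⁻¹)⁻¹·(r²)⁻¹.
  (r²s⁻¹) · (r²) = s⁻¹
  (s⁻¹) · (r²s) = r⁴
  (r⁴) · (r⁴) = r²

Answer: r²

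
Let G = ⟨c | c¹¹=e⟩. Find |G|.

G is generated by a single element, so G is cyclic. The relator gives c¹¹ = e and no smaller power is forced to be e, so the 11 powers {c, e, c², c³, c⁴, c⁵, c⁶, c⁷, c⁸, c⁹, c¹⁰} are distinct. Hence |G| = 11.

Answer: 11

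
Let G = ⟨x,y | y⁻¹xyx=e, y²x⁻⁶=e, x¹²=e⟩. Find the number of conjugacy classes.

The conjugacy classes (representative and size) are:
  [e] (size 1), [x¹¹] (size 2), [x²] (size 2), [x⁹] (size 2), [x⁴] (size 2), [x⁵] (size 2), [x⁶] (size 1), [x²y] (size 6), [xy] (size 6).
Class equation: 1 + 2 + 2 + 2 + 2 + 2 + 1 + 6 + 6 = 24 = |G|. So G has 9 conjugacy classes.

Answer: 9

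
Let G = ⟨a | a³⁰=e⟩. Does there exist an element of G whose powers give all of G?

|G| = 30. The element a has order 30 (its powers give 30 distinct elements), so ⟨a⟩ = G and G is cyclic.

Answer: Yes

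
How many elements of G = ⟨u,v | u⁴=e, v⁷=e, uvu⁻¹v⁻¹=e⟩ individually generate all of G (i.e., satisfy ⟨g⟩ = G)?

G is cyclic of order 28. An element generates G iff its order is 28, and a cyclic group of order 28 has exactly φ(28) = 12 such elements.

Answer: 12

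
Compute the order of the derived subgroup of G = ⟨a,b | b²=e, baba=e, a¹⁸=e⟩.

G' = [G, G] is generated by all commutators. The generator-pair commutators are: [a, b] = a².
The subgroup they normally generate is {e, a², a⁴, a⁶, a⁸, a¹⁰, a¹², a¹⁴, a¹⁶}, of order 9.
Check: |G/G'| = 36/9 = 4 is the order of the abelianisation.

Answer: 9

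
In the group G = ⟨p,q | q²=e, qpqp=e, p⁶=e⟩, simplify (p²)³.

Compute successive powers of (p²), reducing at each step:
  (p²)²: (p²) · p² = p⁴
  (p²)³: (p⁴) · p² = e

Answer: e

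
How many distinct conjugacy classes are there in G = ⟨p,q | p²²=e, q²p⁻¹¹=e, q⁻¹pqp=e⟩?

The conjugacy classes (representative and size) are:
  [e] (size 1), [p²¹] (size 2), [p²] (size 2), [p³] (size 2), [p¹⁸] (size 2), [p¹⁷] (size 2), [p⁶] (size 2), [p⁷] (size 2), [p⁸] (size 2), [p¹³] (size 2), [p¹²] (size 2), [p¹¹] (size 1), [p¹⁰q] (size 11), [p⁷q] (size 11).
Class equation: 1 + 2 + 2 + 2 + 2 + 2 + 2 + 2 + 2 + 2 + 2 + 1 + 11 + 11 = 44 = |G|. So G has 14 conjugacy classes.

Answer: 14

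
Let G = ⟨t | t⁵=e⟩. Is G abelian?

G has a single generator, so G is cyclic and hence abelian.

Answer: Yes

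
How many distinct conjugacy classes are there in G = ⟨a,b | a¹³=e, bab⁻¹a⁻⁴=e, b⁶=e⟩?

The conjugacy classes (representative and size) are:
  [e] (size 1), [a⁴] (size 6), [a¹¹] (size 6), [a⁷b] (size 13), [a⁸b²] (size 13), [a¹²b³] (size 13), [a⁵b⁴] (size 13), [a¹¹b⁵] (size 13).
Class equation: 1 + 6 + 6 + 13 + 13 + 13 + 13 + 13 = 78 = |G|. So G has 8 conjugacy classes.

Answer: 8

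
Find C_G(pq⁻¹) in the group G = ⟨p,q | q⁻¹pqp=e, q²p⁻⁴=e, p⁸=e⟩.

⟨pq⁻¹⟩ ⊆ C_G(pq⁻¹) since powers of pq⁻¹ commute with pq⁻¹; so |C_G(pq⁻¹)| ≥ |⟨pq⁻¹⟩| = 4.
By orbit–stabilizer, |C_G(pq⁻¹)| = |G| / |conj. class of pq⁻¹| = 16 / 4 = 4.
The 4 elements commuting with pq⁻¹ are {e, p⁴, pq, pq⁻¹}.

Answer: {e, p⁴, pq, pq⁻¹}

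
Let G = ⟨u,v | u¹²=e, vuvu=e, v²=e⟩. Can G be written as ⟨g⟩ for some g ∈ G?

Every cyclic group is abelian. But u·v = uv while v·u = u¹¹v, so u·v ≠ v·u and G is not abelian. Hence G is not cyclic.

Answer: No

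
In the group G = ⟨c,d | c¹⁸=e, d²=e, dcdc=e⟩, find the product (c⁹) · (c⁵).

Compute (c⁹) · (c⁵) by multiplying left to right and reducing via the relations at each step:
  (c⁹) · c⁵ = c¹⁴

Answer: c¹⁴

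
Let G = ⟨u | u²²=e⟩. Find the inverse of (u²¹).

The order of (u²¹) is 22 (smallest k with (u²¹)ᵏ = e), so (u²¹)⁻¹ = (u²¹)²¹ = u.
Check: (u²¹) · u → (u²¹) · u = e, giving e as required.

Answer: u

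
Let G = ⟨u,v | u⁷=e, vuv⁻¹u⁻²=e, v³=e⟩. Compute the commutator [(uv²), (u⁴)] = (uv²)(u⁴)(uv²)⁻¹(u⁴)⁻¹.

[(uv²), (u⁴)] = (uv²)·(u⁴)·(uv²)⁻¹·(u⁴)⁻¹.
  (uv²) · (u⁴) = u³v²
  (u³v²) · (u⁵v) = u²
  (u²) · (u³) = u⁵

Answer: u⁵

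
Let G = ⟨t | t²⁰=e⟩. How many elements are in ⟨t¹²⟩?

|⟨t¹²⟩| equals the order of t¹². Compute successive powers until reaching e:
  (t¹²)¹ = t¹², (t¹²)² = t⁴, (t¹²)³ = t¹⁶, (t¹²)⁴ = t⁸, (t¹²)⁵ = e.
The smallest positive k with (t¹²)ᵏ = e is 5, so |⟨t¹²⟩| = 5.

Answer: 5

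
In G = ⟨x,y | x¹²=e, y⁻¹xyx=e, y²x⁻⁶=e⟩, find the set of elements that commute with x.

⟨x⟩ ⊆ C_G(x) since powers of x commute with x; so |C_G(x)| ≥ |⟨x⟩| = 12.
By orbit–stabilizer, |C_G(x)| = |G| / |conj. class of x| = 24 / 2 = 12.
The 12 elements commuting with x are {e, x, x², x³, x⁴, x⁵, x⁶, x⁷, x⁸, x⁹, x¹⁰, x¹¹}.

Answer: {e, x, x², x³, x⁴, x⁵, x⁶, x⁷, x⁸, x⁹, x¹⁰, x¹¹}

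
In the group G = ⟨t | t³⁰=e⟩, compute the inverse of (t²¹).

The order of (t²¹) is 10 (smallest k with (t²¹)ᵏ = e), so (t²¹)⁻¹ = (t²¹)⁹ = t⁹.
Check: (t²¹) · (t⁹) → (t²¹) · t⁹ = e, giving e as required.

Answer: t⁹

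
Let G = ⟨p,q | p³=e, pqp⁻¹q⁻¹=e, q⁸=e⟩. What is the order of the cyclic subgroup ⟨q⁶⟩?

|⟨q⁶⟩| equals the order of q⁶. Compute successive powers until reaching e:
  (q⁶)¹ = q⁶, (q⁶)² = q⁴, (q⁶)³ = q², (q⁶)⁴ = e.
The smallest positive k with (q⁶)ᵏ = e is 4, so |⟨q⁶⟩| = 4.

Answer: 4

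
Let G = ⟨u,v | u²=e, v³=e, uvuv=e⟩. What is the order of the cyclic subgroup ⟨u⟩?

|⟨u⟩| equals the order of u. Compute successive powers until reaching e:
  u¹ = u, u² = e.
The smallest positive k with uᵏ = e is 2, so |⟨u⟩| = 2.

Answer: 2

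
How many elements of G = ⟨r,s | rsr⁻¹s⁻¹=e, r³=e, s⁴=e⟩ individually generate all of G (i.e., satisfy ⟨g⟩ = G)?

G is cyclic of order 12. An element generates G iff its order is 12, and a cyclic group of order 12 has exactly φ(12) = 4 such elements.

Answer: 4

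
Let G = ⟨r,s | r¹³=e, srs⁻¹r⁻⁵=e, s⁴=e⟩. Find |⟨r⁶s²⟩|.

|⟨r⁶s²⟩| equals the order of r⁶s². Compute successive powers until reaching e:
  (r⁶s²)¹ = r⁶s², (r⁶s²)² = e.
The smallest positive k with (r⁶s²)ᵏ = e is 2, so |⟨r⁶s²⟩| = 2.

Answer: 2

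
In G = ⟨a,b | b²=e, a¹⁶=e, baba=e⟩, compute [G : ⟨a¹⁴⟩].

First find ord(a¹⁴) by computing successive powers:
  (a¹⁴)¹ = a¹⁴, (a¹⁴)² = a¹², (a¹⁴)³ = a¹⁰, (a¹⁴)⁴ = a⁸, (a¹⁴)⁵ = a⁶, (a¹⁴)⁶ = a⁴, (a¹⁴)⁷ = a², (a¹⁴)⁸ = e.
So |⟨a¹⁴⟩| = ord(a¹⁴) = 8. With |G| = 32, by Lagrange [G : ⟨a¹⁴⟩] = 32/8 = 4.

Answer: 4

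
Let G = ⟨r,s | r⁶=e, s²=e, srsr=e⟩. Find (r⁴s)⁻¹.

The order of (r⁴s) is 2 (smallest k with (r⁴s)ᵏ = e), so (r⁴s)⁻¹ = (r⁴s)¹ = r⁴s.
Check: (r⁴s) · (r⁴s) → (r⁴s) · r⁴ = s;   s · s = e, giving e as required.

Answer: r⁴s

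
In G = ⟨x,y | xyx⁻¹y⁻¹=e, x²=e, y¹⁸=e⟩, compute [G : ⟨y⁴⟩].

First find ord(y⁴) by computing successive powers:
  (y⁴)¹ = y⁴, (y⁴)² = y⁸, (y⁴)³ = y¹², (y⁴)⁴ = y¹⁶, (y⁴)⁵ = y², (y⁴)⁶ = y⁶, (y⁴)⁷ = y¹⁰, (y⁴)⁸ = y¹⁴, (y⁴)⁹ = e.
So |⟨y⁴⟩| = ord(y⁴) = 9. With |G| = 36, by Lagrange [G : ⟨y⁴⟩] = 36/9 = 4.

Answer: 4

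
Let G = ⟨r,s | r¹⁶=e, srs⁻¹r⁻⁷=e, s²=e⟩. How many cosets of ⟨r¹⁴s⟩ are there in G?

First find ord(r¹⁴s) by computing successive powers:
  (r¹⁴s)¹ = r¹⁴s, (r¹⁴s)² = e.
So |⟨r¹⁴s⟩| = ord(r¹⁴s) = 2. With |G| = 32, by Lagrange [G : ⟨r¹⁴s⟩] = 32/2 = 16.

Answer: 16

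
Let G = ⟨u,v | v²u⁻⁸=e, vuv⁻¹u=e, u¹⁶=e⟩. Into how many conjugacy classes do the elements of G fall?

The conjugacy classes (representative and size) are:
  [e] (size 1), [u] (size 2), [u¹⁴] (size 2), [u¹³] (size 2), [u¹²] (size 2), [u⁵] (size 2), [u¹⁰] (size 2), [u⁷] (size 2), [u⁸] (size 1), [v⁻¹] (size 8), [u⁷v⁻¹] (size 8).
Class equation: 1 + 2 + 2 + 2 + 2 + 2 + 2 + 2 + 1 + 8 + 8 = 32 = |G|. So G has 11 conjugacy classes.

Answer: 11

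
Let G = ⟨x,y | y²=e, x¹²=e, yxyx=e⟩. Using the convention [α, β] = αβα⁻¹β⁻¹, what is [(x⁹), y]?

[(x⁹), y] = (x⁹)·y·(x⁹)⁻¹·y⁻¹.
  (x⁹) · y = x⁹y
  (x⁹y) · (x³) = x⁶y
  (x⁶y) · y = x⁶

Answer: x⁶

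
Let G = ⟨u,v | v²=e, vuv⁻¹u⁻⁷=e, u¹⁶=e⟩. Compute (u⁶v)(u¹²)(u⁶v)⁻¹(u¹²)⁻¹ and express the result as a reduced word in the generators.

[(u⁶v), (u¹²)] = (u⁶v)·(u¹²)·(u⁶v)⁻¹·(u¹²)⁻¹.
  (u⁶v) · (u¹²) = u¹⁰v
  (u¹⁰v) · (u⁶v) = u⁴
  (u⁴) · (u⁴) = u⁸

Answer: u⁸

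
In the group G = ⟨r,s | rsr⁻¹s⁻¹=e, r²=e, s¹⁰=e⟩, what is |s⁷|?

Compute successive powers until reaching e:
  (s⁷)¹ = s⁷, (s⁷)² = s⁴, (s⁷)³ = s, (s⁷)⁴ = s⁸, (s⁷)⁵ = s⁵, (s⁷)⁶ = s², (s⁷)⁷ = s⁹, (s⁷)⁸ = s⁶, (s⁷)⁹ = s³, (s⁷)¹⁰ = e.
The smallest positive k with (s⁷)ᵏ = e is 10.

Answer: 10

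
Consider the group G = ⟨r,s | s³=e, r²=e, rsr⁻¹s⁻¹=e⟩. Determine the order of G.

Enumerate words in the generators, reducing via the relations: the distinct elements are
  {e, r, s, rs, s², rs²}.
No further products give new elements, so |G| = 6.

Answer: 6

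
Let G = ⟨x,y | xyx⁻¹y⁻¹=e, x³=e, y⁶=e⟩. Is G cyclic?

|G| = 18, but the maximum element order in G is 6 < 18. No single element generates all of G, so G is not cyclic.

Answer: No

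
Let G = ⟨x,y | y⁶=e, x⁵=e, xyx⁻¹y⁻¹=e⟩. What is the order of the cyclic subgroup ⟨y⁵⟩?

|⟨y⁵⟩| equals the order of y⁵. Compute successive powers until reaching e:
  (y⁵)¹ = y⁵, (y⁵)² = y⁴, (y⁵)³ = y³, (y⁵)⁴ = y², (y⁵)⁵ = y, (y⁵)⁶ = e.
The smallest positive k with (y⁵)ᵏ = e is 6, so |⟨y⁵⟩| = 6.

Answer: 6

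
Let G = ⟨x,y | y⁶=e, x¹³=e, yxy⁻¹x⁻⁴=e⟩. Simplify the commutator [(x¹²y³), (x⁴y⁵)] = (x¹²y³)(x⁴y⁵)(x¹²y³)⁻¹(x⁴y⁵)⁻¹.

[(x¹²y³), (x⁴y⁵)] = (x¹²y³)·(x⁴y⁵)·(x¹²y³)⁻¹·(x⁴y⁵)⁻¹.
  (x¹²y³) · (x⁴y⁵) = x⁸y²
  (x⁸y²) · (x¹²y³) = x⁵y⁵
  (x⁵y⁵) · (x¹⁰y) = x

Answer: x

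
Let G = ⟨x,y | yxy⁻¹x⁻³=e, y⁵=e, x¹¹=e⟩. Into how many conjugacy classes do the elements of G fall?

The conjugacy classes (representative and size) are:
  [e] (size 1), [x³] (size 5), [x⁶] (size 5), [x⁷y] (size 11), [x⁹y²] (size 11), [x⁷y³] (size 11), [x⁷y⁴] (size 11).
Class equation: 1 + 5 + 5 + 11 + 11 + 11 + 11 = 55 = |G|. So G has 7 conjugacy classes.

Answer: 7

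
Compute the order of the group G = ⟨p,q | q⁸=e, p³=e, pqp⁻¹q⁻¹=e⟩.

Enumerate words in the generators, reducing via the relations: the distinct elements are
  {e, p, q, pq, p², q², q³, q⁴, q⁵, q⁶, q⁷, pq², pq³, pq⁴, pq⁵, pq⁶, pq⁷, p²q, p²q², p²q³, p²q⁴, p²q⁵, p²q⁶, p²q⁷}.
No further products give new elements, so |G| = 24.

Answer: 24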